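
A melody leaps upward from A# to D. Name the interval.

diminished fourth

Counting letters A–B–C–D gives a fourth.
A#→D = 4 semitones, 1 narrower than the perfect fourth (5), so diminished.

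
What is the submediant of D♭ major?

Bb

The Db major scale runs Db Eb F Gb Ab Bb C.
Degree 6 is Bb.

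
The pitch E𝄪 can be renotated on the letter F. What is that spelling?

E## is pitch class 6. The letter F alone is pitch class 5.
To reach pitch class 6 from F requires an offset of +1 semitone, i.e. sharp: F#.

F#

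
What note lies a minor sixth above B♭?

A sixth above B lands on the letter G.
A minor sixth spans 8 semitones, so Bb moves to pitch class 6. On the letter G that is Gb.

Gb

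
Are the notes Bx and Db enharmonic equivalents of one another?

Yes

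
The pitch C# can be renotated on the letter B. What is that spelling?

Plain B sits 2 semitones below C#, so on the letter B the same pitch needs a double sharp: B##.

B##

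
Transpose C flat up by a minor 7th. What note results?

Bbb

A seventh above C lands on the letter B.
A minor seventh spans 10 semitones, so Cb moves to pitch class 9. On the letter B that is Bbb.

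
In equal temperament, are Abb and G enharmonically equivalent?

Abb is pitch class 7; G is pitch class 7.
All spellings map to pitch class 7, so they are enharmonically equivalent.

Yes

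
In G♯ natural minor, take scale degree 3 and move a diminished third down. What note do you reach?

Scale degree 3 of G# natural minor is B.
A diminished third (2 semitones) below B lands on the letter G, giving G##.

G##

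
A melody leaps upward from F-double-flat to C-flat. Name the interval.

augmented fifth

The letter names run F→C, a span of 4 letter steps, so the interval is some kind of fifth.
Fbb to Cb is 8 semitones. A perfect fifth is 7, so 8 makes it augmented.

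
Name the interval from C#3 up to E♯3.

major third

The letter names run C→E, a span of 2 letter steps, so the interval is some kind of third.
C# to E# is 4 semitones. A major third is 4, so 4 makes it major.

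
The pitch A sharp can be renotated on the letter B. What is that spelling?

Bb

A# is pitch class 10. The letter B alone is pitch class 11.
To reach pitch class 10 from B requires an offset of -1 semitone, i.e. flat: Bb.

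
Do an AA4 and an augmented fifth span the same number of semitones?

No

A doubly augmented fourth spans 7 semitones; an augmented fifth spans 8.
The spans differ, so they are not enharmonic equivalents.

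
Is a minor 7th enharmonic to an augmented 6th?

A minor seventh spans 10 semitones; an augmented sixth spans 10.
They are enharmonically equivalent.

Yes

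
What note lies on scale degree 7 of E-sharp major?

D##

Degree 7 takes the letter 6 steps above E, which is D.
In major, degree 7 sits 11 semitones above the tonic. E# + 11 semitones is pitch class 4, spelled on D as D##.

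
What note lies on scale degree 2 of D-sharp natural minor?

Degree 2 takes the letter 1 step above D, which is E.
In natural minor, degree 2 sits 2 semitones above the tonic. D# + 2 semitones is pitch class 5, spelled on E as E#.

E#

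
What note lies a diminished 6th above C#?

Ab

C up a major sixth is A, so the target letter is A.
From C#, a diminished sixth is 7 semitones up: Ab.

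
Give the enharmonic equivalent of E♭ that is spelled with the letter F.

Fbb

Plain F sits 2 semitones above Eb, so on the letter F the same pitch needs a double flat: Fbb.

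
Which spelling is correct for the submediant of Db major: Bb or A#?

Each scale degree takes a distinct letter name. Degree 6 of a scale on D must use the letter B.
Bb and A# are enharmonically the same pitch, but only Bb uses the letter B, so it is the correct spelling here.

Bb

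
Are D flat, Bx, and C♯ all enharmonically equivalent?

Db = pitch class 1 and B## = pitch class 1 and C# = pitch class 1 — the same pitch class, so they are enharmonic equivalents.

Yes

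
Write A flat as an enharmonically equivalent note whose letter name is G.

Ab is pitch class 8. The letter G alone is pitch class 7.
To reach pitch class 8 from G requires an offset of +1 semitone, i.e. sharp: G#.

G#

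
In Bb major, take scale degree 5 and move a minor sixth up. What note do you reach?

Db

Scale degree 5 of Bb major is F.
A minor sixth (8 semitones) above F lands on the letter D, giving Db.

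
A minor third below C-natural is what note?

C down a major third is Ab, so the target letter is A.
From C, a minor third is 3 semitones down: A.

A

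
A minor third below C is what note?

C down a major third is Ab, so the target letter is A.
From C, a minor third is 3 semitones down: A.

A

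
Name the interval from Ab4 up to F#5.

augmented sixth

The letter names run A→F, a span of 5 letter steps, so the interval is some kind of sixth.
Ab to F# is 10 semitones. A major sixth is 9, so 10 makes it augmented.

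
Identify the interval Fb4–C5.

augmented fifth

The letter names run F→C, a span of 4 letter steps, so the interval is some kind of fifth.
Fb to C is 8 semitones. A perfect fifth is 7, so 8 makes it augmented.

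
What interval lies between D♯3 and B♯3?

The letter names run D→B, a span of 5 letter steps, so the interval is some kind of sixth.
D# to B# is 9 semitones. A major sixth is 9, so 9 makes it major.

major sixth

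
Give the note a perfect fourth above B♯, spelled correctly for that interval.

B up a perfect fourth is E, so the target letter is E.
From B#, a perfect fourth is 5 semitones up: E#.

E#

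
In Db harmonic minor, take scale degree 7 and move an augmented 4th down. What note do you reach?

Gb

Scale degree 7 of Db harmonic minor is C.
An augmented fourth (6 semitones) below C lands on the letter G, giving Gb.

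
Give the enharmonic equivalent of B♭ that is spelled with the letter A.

Bb is pitch class 10. The letter A alone is pitch class 9.
To reach pitch class 10 from A requires an offset of +1 semitone, i.e. sharp: A#.

A#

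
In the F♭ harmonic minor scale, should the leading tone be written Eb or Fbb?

Each scale degree takes a distinct letter name. Degree 7 of a scale on F must use the letter E.
Eb and Fbb are enharmonically the same pitch, but only Eb uses the letter E, so it is the correct spelling here.

Eb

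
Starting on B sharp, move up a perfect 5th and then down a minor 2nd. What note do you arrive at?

A perfect fifth up from B# is F## (letter F, 7 semitones up).
A minor second down from F## is E## (letter E, 1 semitone down).

E##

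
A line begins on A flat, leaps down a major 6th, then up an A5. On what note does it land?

G

A major sixth down from Ab is Cb (letter C, 9 semitones down).
An augmented fifth up from Cb is G (letter G, 8 semitones up).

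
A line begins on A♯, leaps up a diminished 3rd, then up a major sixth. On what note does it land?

A diminished third up from A# is C (letter C, 2 semitones up).
A major sixth up from C is A (letter A, 9 semitones up).

A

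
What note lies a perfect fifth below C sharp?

F#

C down a perfect fifth is F, so the target letter is F.
From C#, a perfect fifth is 7 semitones down: F#.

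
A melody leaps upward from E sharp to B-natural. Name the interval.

diminished fifth

The letter names run E→B, a span of 4 letter steps, so the interval is some kind of fifth.
E# to B is 6 semitones. A perfect fifth is 7, so 6 makes it diminished.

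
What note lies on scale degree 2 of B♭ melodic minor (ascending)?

C

Degree 2 takes the letter 1 step above B, which is C.
In melodic minor (ascending), degree 2 sits 2 semitones above the tonic. Bb + 2 semitones is pitch class 0, spelled on C as C.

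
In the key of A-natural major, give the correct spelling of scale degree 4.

D

Degree 4 takes the letter 3 steps above A, which is D.
In major, degree 4 sits 5 semitones above the tonic. A + 5 semitones is pitch class 2, spelled on D as D.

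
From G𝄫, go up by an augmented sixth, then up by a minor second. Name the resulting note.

Fb

An augmented sixth up from Gbb is Eb (letter E, 10 semitones up).
A minor second up from Eb is Fb (letter F, 1 semitone up).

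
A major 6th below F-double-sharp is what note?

A sixth below F lands on the letter A.
A major sixth spans 9 semitones, so F## moves to pitch class 10. On the letter A that is A#.

A#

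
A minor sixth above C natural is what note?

A sixth above C lands on the letter A.
A minor sixth spans 8 semitones, so C moves to pitch class 8. On the letter A that is Ab.

Ab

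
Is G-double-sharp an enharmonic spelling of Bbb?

G## is pitch class 9; Bbb is pitch class 9.
All spellings map to pitch class 9, so they are enharmonically equivalent.

Yes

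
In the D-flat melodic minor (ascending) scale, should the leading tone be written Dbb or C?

C

Each scale degree takes a distinct letter name. Degree 7 of a scale on D must use the letter C.
C and Dbb are enharmonically the same pitch, but only C uses the letter C, so it is the correct spelling here.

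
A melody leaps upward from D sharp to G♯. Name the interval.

perfect fourth

Counting letters D–E–F–G gives a fourth.
D#→G# = 5 semitones, exactly the perfect fourth.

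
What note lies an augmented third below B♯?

G

B down a major third is G, so the target letter is G.
From B#, an augmented third is 5 semitones down: G.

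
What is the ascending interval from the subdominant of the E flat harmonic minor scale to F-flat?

minor sixth

The subdominant of Eb harmonic minor is Ab.
Ab up to Fb: letters A→F make it a sixth; 8 semitones makes it minor.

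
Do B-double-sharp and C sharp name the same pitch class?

B## = pitch class 1 and C# = pitch class 1 — the same pitch class, so they are enharmonic equivalents.

Yes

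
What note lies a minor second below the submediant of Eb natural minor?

Bb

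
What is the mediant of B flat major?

D

The Bb major scale runs Bb C D Eb F G A.
Degree 3 is D.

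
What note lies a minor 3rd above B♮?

D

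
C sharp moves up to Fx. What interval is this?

augmented fourth

The letter names run C→F, a span of 3 letter steps, so the interval is some kind of fourth.
C# to F## is 6 semitones. A perfect fourth is 5, so 6 makes it augmented.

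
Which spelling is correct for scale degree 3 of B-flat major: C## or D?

D

Each scale degree takes a distinct letter name. Degree 3 of a scale on B must use the letter D.
D and C## are enharmonically the same pitch, but only D uses the letter D, so it is the correct spelling here.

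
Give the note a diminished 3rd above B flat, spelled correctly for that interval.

B up a major third is D#, so the target letter is D.
From Bb, a diminished third is 2 semitones up: Dbb.

Dbb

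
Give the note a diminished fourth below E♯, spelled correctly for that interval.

A fourth below E lands on the letter B.
A diminished fourth spans 4 semitones, so E# moves to pitch class 1. On the letter B that is B##.

B##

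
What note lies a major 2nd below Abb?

A second below A lands on the letter G.
A major second spans 2 semitones, so Abb moves to pitch class 5. On the letter G that is Gbb.

Gbb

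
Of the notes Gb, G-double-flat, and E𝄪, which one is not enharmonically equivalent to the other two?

In 12-tone equal temperament, enharmonic equivalents share a pitch class. Gb is pitch class 6; Gbb is pitch class 5; E## is pitch class 6.
Gb and E## share pitch class 6, while Gbb is pitch class 5.

Gbb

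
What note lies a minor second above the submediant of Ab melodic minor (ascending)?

The submediant of Ab melodic minor (ascending) is F.
A minor second (1 semitone) above F lands on the letter G, giving Gb.

Gb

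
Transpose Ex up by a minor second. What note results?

E up a major second is F#, so the target letter is F.
From E##, a minor second is 1 semitone up: F##.

F##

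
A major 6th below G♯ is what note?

A sixth below G lands on the letter B.
A major sixth spans 9 semitones, so G# moves to pitch class 11. On the letter B that is B.

B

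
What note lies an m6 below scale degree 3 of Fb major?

C

Scale degree 3 of Fb major is Ab.
A minor sixth (8 semitones) below Ab lands on the letter C, giving C.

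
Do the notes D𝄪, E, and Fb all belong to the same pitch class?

D## = pitch class 4 and E = pitch class 4 and Fb = pitch class 4 — the same pitch class, so they are enharmonic equivalents.

Yes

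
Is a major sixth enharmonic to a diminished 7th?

A major sixth spans 9 semitones; a diminished seventh spans 9.
They are enharmonically equivalent.

Yes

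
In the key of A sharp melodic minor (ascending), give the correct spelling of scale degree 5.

The A# melodic minor (ascending) scale runs A# B# C# D# E# F## G##.
Degree 5 is E#.

E#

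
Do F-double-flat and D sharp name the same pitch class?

Yes

Fbb is pitch class 3; D# is pitch class 3.
All spellings map to pitch class 3, so they are enharmonically equivalent.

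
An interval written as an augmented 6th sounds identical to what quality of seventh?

An augmented sixth spans 10 semitones.
A seventh spanning 10 semitones is minor (the major seventh is 11).

minor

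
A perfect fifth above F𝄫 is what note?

Cbb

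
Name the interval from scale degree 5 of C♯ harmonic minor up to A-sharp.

Scale degree 5 of C# harmonic minor is G#.
G# up to A#: letters G→A make it a second; 2 semitones makes it major.

major second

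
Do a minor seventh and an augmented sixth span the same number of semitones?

Yes

A minor seventh spans 10 semitones; an augmented sixth spans 10.
They are enharmonically equivalent.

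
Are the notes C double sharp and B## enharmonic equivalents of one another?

C## is pitch class 2; B## is pitch class 1.
The pitch classes differ (2 vs. 1), so they are not enharmonic equivalents.

No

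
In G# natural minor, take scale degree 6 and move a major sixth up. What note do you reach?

C#

Scale degree 6 of G# natural minor is E.
A major sixth (9 semitones) above E lands on the letter C, giving C#.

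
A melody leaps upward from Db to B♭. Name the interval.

major sixth

Counting letters D–E–F–G–A–B gives a sixth.
Db→Bb = 9 semitones, exactly the major sixth.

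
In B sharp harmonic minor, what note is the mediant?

Degree 3 takes the letter 2 steps above B, which is D.
In harmonic minor, degree 3 sits 3 semitones above the tonic. B# + 3 semitones is pitch class 3, spelled on D as D#.

D#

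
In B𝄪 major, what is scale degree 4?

E##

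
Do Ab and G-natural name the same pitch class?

Ab is pitch class 8; G is pitch class 7.
The pitch classes differ (8 vs. 7), so they are not enharmonic equivalents.

No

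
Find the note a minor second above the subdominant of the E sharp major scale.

The subdominant of E# major is A#.
A minor second (1 semitone) above A# lands on the letter B, giving B.

B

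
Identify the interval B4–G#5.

major sixth

Counting letters B–C–D–E–F–G gives a sixth.
B→G# = 9 semitones, exactly the major sixth.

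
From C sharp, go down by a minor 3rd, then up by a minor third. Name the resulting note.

C#

A minor third down from C# is A# (letter A, 3 semitones down).
A minor third up from A# is C# (letter C, 3 semitones up).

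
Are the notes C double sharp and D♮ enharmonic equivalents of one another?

Yes

C## = pitch class 2 and D = pitch class 2 — the same pitch class, so they are enharmonic equivalents.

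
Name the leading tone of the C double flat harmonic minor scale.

Bbb

Degree 7 takes the letter 6 steps above C, which is B.
In harmonic minor, degree 7 sits 11 semitones above the tonic. Cbb + 11 semitones is pitch class 9, spelled on B as Bbb.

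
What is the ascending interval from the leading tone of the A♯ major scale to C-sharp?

The leading tone of A# major is G##.
G## up to C#: letters G→C make it a fourth; 4 semitones makes it diminished.

diminished fourth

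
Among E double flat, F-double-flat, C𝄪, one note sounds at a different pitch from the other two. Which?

In 12-tone equal temperament, enharmonic equivalents share a pitch class. Ebb is pitch class 2; Fbb is pitch class 3; C## is pitch class 2.
Ebb and C## share pitch class 2, while Fbb is pitch class 3.

Fbb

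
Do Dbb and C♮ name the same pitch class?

Dbb = pitch class 0 and C = pitch class 0 — the same pitch class, so they are enharmonic equivalents.

Yes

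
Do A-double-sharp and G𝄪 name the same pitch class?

No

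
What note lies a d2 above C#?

Db

C up a major second is D, so the target letter is D.
From C#, a diminished second is 0 semitones up: Db.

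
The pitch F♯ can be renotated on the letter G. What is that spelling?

Gb

Plain G sits 1 semitone above F#, so on the letter G the same pitch needs a flat: Gb.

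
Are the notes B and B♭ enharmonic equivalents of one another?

No

B is pitch class 11; Bb is pitch class 10.
The pitch classes differ (11 vs. 10), so they are not enharmonic equivalents.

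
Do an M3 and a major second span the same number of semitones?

No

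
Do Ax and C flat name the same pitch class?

A## = pitch class 11 and Cb = pitch class 11 — the same pitch class, so they are enharmonic equivalents.

Yes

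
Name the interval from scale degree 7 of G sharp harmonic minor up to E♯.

Scale degree 7 of G# harmonic minor is F##.
F## up to E#: letters F→E make it a seventh; 10 semitones makes it minor.

minor seventh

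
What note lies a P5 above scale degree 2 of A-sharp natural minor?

Scale degree 2 of A# natural minor is B#.
A perfect fifth (7 semitones) above B# lands on the letter F, giving F##.

F##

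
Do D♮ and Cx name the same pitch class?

Yes

D = pitch class 2 and C## = pitch class 2 — the same pitch class, so they are enharmonic equivalents.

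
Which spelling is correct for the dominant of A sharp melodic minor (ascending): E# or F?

Each scale degree takes a distinct letter name. Degree 5 of a scale on A must use the letter E.
E# and F are enharmonically the same pitch, but only E# uses the letter E, so it is the correct spelling here.

E#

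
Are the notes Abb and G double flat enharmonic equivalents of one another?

Two spellings are enharmonically equivalent only if they share a pitch class.
Here Abb → 7, Gbb → 5; 5 ≠ 7, so they are not.

No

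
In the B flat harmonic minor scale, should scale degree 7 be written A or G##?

Each scale degree takes a distinct letter name. Degree 7 of a scale on B must use the letter A.
A and G## are enharmonically the same pitch, but only A uses the letter A, so it is the correct spelling here.

A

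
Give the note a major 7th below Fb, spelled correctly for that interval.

F down a major seventh is Gb, so the target letter is G.
From Fb, a major seventh is 11 semitones down: Gbb.

Gbb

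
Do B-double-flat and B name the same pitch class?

Bbb is pitch class 9; B is pitch class 11.
The pitch classes differ (9 vs. 11), so they are not enharmonic equivalents.

No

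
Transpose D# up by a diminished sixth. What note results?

A sixth above D lands on the letter B.
A diminished sixth spans 7 semitones, so D# moves to pitch class 10. On the letter B that is Bb.

Bb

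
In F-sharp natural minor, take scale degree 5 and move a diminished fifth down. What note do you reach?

Scale degree 5 of F# natural minor is C#.
A diminished fifth (6 semitones) below C# lands on the letter F, giving F##.

F##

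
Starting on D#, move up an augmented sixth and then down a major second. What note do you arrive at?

An augmented sixth up from D# is B## (letter B, 10 semitones up).
A major second down from B## is A## (letter A, 2 semitones down).

A##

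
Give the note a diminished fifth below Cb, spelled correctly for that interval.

F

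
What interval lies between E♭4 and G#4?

The letter names run E→G, a span of 2 letter steps, so the interval is some kind of third.
Eb to G# is 5 semitones. A major third is 4, so 5 makes it augmented.

augmented third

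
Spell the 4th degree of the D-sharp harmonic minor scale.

G#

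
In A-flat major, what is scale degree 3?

C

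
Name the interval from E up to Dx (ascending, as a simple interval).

augmented seventh

The letter names run E→D, a span of 6 letter steps, so the interval is some kind of seventh.
E to D## is 12 semitones. A major seventh is 11, so 12 makes it augmented.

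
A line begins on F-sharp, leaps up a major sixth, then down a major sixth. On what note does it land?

A major sixth up from F# is D# (letter D, 9 semitones up).
A major sixth down from D# is F# (letter F, 9 semitones down).

F#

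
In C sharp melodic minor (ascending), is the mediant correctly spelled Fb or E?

Each scale degree takes a distinct letter name. Degree 3 of a scale on C must use the letter E.
E and Fb are enharmonically the same pitch, but only E uses the letter E, so it is the correct spelling here.

E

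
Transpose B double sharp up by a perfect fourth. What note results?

E##

A fourth above B lands on the letter E.
A perfect fourth spans 5 semitones, so B## moves to pitch class 6. On the letter E that is E##.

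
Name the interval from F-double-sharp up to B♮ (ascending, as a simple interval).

diminished fourth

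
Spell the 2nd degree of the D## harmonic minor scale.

E##

Degree 2 takes the letter 1 step above D, which is E.
In harmonic minor, degree 2 sits 2 semitones above the tonic. D## + 2 semitones is pitch class 6, spelled on E as E##.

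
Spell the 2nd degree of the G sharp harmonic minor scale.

Degree 2 takes the letter 1 step above G, which is A.
In harmonic minor, degree 2 sits 2 semitones above the tonic. G# + 2 semitones is pitch class 10, spelled on A as A#.

A#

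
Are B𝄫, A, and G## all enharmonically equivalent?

Bbb = pitch class 9 and A = pitch class 9 and G## = pitch class 9 — the same pitch class, so they are enharmonic equivalents.

Yes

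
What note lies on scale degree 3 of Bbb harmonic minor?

The Bbb harmonic minor scale runs Bbb Cb Dbb Ebb Fb Gbb Ab.
Degree 3 is Dbb.

Dbb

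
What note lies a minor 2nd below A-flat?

G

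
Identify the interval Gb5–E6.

Counting letters G–A–B–C–D–E gives a sixth.
Gb→E = 10 semitones, 1 wider than the major sixth (9), so augmented.

augmented sixth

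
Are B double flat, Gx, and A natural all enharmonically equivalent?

Yes

Bbb = pitch class 9 and G## = pitch class 9 and A = pitch class 9 — the same pitch class, so they are enharmonic equivalents.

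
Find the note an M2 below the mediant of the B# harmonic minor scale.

C#

The mediant of B# harmonic minor is D#.
A major second (2 semitones) below D# lands on the letter C, giving C#.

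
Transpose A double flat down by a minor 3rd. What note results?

A third below A lands on the letter F.
A minor third spans 3 semitones, so Abb moves to pitch class 4. On the letter F that is Fb.

Fb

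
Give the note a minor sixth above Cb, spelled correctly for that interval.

A sixth above C lands on the letter A.
A minor sixth spans 8 semitones, so Cb moves to pitch class 7. On the letter A that is Abb.

Abb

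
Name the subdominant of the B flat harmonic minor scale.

Eb

The Bb harmonic minor scale runs Bb C Db Eb F Gb A.
Degree 4 is Eb.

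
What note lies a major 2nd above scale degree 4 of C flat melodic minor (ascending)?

Scale degree 4 of Cb melodic minor (ascending) is Fb.
A major second (2 semitones) above Fb lands on the letter G, giving Gb.

Gb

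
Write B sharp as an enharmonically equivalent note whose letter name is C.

C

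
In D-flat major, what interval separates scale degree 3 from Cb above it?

diminished fifth

Scale degree 3 of Db major is F.
F up to Cb: letters F→C make it a fifth; 6 semitones makes it diminished.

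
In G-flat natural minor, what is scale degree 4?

Degree 4 takes the letter 3 steps above G, which is C.
In natural minor, degree 4 sits 5 semitones above the tonic. Gb + 5 semitones is pitch class 11, spelled on C as Cb.

Cb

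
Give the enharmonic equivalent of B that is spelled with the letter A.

B is pitch class 11. The letter A alone is pitch class 9.
To reach pitch class 11 from A requires an offset of +2 semitones, i.e. double sharp: A##.

A##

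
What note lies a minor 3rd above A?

C

A third above A lands on the letter C.
A minor third spans 3 semitones, so A moves to pitch class 0. On the letter C that is C.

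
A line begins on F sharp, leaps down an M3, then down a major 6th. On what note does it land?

A major third down from F# is D (letter D, 4 semitones down).
A major sixth down from D is F (letter F, 9 semitones down).

F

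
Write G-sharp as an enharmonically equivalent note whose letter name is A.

Ab

G# is pitch class 8. The letter A alone is pitch class 9.
To reach pitch class 8 from A requires an offset of -1 semitone, i.e. flat: Ab.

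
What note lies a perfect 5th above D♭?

Ab

A fifth above D lands on the letter A.
A perfect fifth spans 7 semitones, so Db moves to pitch class 8. On the letter A that is Ab.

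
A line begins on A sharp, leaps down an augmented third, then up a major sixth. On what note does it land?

An augmented third down from A# is F (letter F, 5 semitones down).
A major sixth up from F is D (letter D, 9 semitones up).

D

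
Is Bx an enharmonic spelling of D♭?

B## is pitch class 1; Db is pitch class 1.
All spellings map to pitch class 1, so they are enharmonically equivalent.

Yes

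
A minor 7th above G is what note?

F

G up a major seventh is F#, so the target letter is F.
From G, a minor seventh is 10 semitones up: F.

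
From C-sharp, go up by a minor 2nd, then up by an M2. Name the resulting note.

A minor second up from C# is D (letter D, 1 semitone up).
A major second up from D is E (letter E, 2 semitones up).

E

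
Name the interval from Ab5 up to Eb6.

perfect fifth

The letter names run A→E, a span of 4 letter steps, so the interval is some kind of fifth.
Ab to Eb is 7 semitones. A perfect fifth is 7, so 7 makes it perfect.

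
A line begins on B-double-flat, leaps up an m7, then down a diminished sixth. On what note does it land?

A minor seventh up from Bbb is Abb (letter A, 10 semitones up).
A diminished sixth down from Abb is C (letter C, 7 semitones down).

C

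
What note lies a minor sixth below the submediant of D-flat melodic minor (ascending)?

The submediant of Db melodic minor (ascending) is Bb.
A minor sixth (8 semitones) below Bb lands on the letter D, giving D.

D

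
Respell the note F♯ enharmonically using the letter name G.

Gb

Plain G sits 1 semitone above F#, so on the letter G the same pitch needs a flat: Gb.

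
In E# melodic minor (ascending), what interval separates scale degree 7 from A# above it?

diminished fifth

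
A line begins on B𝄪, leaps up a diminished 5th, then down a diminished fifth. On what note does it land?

B##

A diminished fifth up from B## is F## (letter F, 6 semitones up).
A diminished fifth down from F## is B## (letter B, 6 semitones down).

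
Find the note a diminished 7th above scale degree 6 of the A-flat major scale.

Scale degree 6 of Ab major is F.
A diminished seventh (9 semitones) above F lands on the letter E, giving Ebb.

Ebb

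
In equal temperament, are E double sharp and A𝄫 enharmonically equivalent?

No

E## is pitch class 6; Abb is pitch class 7.
The pitch classes differ (6 vs. 7), so they are not enharmonic equivalents.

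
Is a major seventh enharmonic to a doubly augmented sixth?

Yes

A major seventh spans 11 semitones; a doubly augmented sixth spans 11.
They are enharmonically equivalent.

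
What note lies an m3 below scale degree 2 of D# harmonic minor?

Scale degree 2 of D# harmonic minor is E#.
A minor third (3 semitones) below E# lands on the letter C, giving C##.

C##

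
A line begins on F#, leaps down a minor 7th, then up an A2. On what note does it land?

A minor seventh down from F# is G# (letter G, 10 semitones down).
An augmented second up from G# is A## (letter A, 3 semitones up).

A##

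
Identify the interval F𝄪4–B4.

diminished fourth

The letter names run F→B, a span of 3 letter steps, so the interval is some kind of fourth.
F## to B is 4 semitones. A perfect fourth is 5, so 4 makes it diminished.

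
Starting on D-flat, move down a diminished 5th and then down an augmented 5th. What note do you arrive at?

A diminished fifth down from Db is G (letter G, 6 semitones down).
An augmented fifth down from G is Cb (letter C, 8 semitones down).

Cb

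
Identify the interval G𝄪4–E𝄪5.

major sixth

Counting letters G–A–B–C–D–E gives a sixth.
G##→E## = 9 semitones, exactly the major sixth.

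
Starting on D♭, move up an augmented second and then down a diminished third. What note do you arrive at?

C##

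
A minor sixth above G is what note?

Eb

A sixth above G lands on the letter E.
A minor sixth spans 8 semitones, so G moves to pitch class 3. On the letter E that is Eb.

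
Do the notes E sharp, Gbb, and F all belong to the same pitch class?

E# is pitch class 5; Gbb is pitch class 5; F is pitch class 5.
All spellings map to pitch class 5, so they are enharmonically equivalent.

Yes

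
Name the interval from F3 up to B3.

Counting letters F–G–A–B gives a fourth.
F→B = 6 semitones, 1 wider than the perfect fourth (5), so augmented.

augmented fourth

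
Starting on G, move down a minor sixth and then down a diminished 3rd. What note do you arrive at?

G##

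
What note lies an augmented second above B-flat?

A second above B lands on the letter C.
An augmented second spans 3 semitones, so Bb moves to pitch class 1. On the letter C that is C#.

C#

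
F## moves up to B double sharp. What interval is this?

augmented fourth

The letter names run F→B, a span of 3 letter steps, so the interval is some kind of fourth.
F## to B## is 6 semitones. A perfect fourth is 5, so 6 makes it augmented.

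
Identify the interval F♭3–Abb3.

minor third

The letter names run F→A, a span of 2 letter steps, so the interval is some kind of third.
Fb to Abb is 3 semitones. A major third is 4, so 3 makes it minor.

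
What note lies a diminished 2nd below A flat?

A second below A lands on the letter G.
A diminished second spans 0 semitones, so Ab moves to pitch class 8. On the letter G that is G#.

G#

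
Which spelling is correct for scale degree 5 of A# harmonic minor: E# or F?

E#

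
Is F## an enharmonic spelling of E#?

No

F## is pitch class 7; E# is pitch class 5.
The pitch classes differ (7 vs. 5), so they are not enharmonic equivalents.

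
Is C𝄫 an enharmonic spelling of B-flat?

Cbb is pitch class 10; Bb is pitch class 10.
All spellings map to pitch class 10, so they are enharmonically equivalent.

Yes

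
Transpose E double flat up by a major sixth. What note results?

Cb

E up a major sixth is C#, so the target letter is C.
From Ebb, a major sixth is 9 semitones up: Cb.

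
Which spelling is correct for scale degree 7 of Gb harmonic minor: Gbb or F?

F

Each scale degree takes a distinct letter name. Degree 7 of a scale on G must use the letter F.
F and Gbb are enharmonically the same pitch, but only F uses the letter F, so it is the correct spelling here.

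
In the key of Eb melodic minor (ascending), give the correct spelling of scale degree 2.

F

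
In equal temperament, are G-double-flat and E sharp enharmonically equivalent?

Gbb is pitch class 5; E# is pitch class 5.
All spellings map to pitch class 5, so they are enharmonically equivalent.

Yes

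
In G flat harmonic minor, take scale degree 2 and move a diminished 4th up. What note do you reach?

Dbb

Scale degree 2 of Gb harmonic minor is Ab.
A diminished fourth (4 semitones) above Ab lands on the letter D, giving Dbb.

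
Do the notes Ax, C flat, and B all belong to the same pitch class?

Yes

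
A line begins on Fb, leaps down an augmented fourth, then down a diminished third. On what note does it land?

Ab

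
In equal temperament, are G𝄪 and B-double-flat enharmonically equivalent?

G## = pitch class 9 and Bbb = pitch class 9 — the same pitch class, so they are enharmonic equivalents.

Yes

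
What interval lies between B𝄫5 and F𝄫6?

Counting letters B–C–D–E–F gives a fifth.
Bbb→Fbb = 6 semitones, 1 narrower than the perfect fifth (7), so diminished.

diminished fifth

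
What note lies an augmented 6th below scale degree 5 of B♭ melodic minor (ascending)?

Abb

Scale degree 5 of Bb melodic minor (ascending) is F.
An augmented sixth (10 semitones) below F lands on the letter A, giving Abb.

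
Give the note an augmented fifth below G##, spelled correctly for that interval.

C#

G down a perfect fifth is C, so the target letter is C.
From G##, an augmented fifth is 8 semitones down: C#.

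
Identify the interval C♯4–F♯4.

perfect fourth

Counting letters C–D–E–F gives a fourth.
C#→F# = 5 semitones, exactly the perfect fourth.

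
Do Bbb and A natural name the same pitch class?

Yes

Bbb = pitch class 9 and A = pitch class 9 — the same pitch class, so they are enharmonic equivalents.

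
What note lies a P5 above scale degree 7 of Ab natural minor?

Scale degree 7 of Ab natural minor is Gb.
A perfect fifth (7 semitones) above Gb lands on the letter D, giving Db.

Db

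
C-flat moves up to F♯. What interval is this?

The letter names run C→F, a span of 3 letter steps, so the interval is some kind of fourth.
Cb to F# is 7 semitones. A perfect fourth is 5, so 7 makes it doubly augmented.

doubly augmented fourth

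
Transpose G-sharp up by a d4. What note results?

A fourth above G lands on the letter C.
A diminished fourth spans 4 semitones, so G# moves to pitch class 0. On the letter C that is C.

C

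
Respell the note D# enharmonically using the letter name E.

D# is pitch class 3. The letter E alone is pitch class 4.
To reach pitch class 3 from E requires an offset of -1 semitone, i.e. flat: Eb.

Eb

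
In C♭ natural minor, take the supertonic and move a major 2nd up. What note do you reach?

The supertonic of Cb natural minor is Db.
A major second (2 semitones) above Db lands on the letter E, giving Eb.

Eb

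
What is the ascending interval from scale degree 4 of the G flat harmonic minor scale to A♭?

major sixth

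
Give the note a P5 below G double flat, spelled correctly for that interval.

G down a perfect fifth is C, so the target letter is C.
From Gbb, a perfect fifth is 7 semitones down: Cbb.

Cbb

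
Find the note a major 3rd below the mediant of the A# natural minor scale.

The mediant of A# natural minor is C#.
A major third (4 semitones) below C# lands on the letter A, giving A.

A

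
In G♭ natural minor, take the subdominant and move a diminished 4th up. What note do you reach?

The subdominant of Gb natural minor is Cb.
A diminished fourth (4 semitones) above Cb lands on the letter F, giving Fbb.

Fbb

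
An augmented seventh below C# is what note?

C down a major seventh is Db, so the target letter is D.
From C#, an augmented seventh is 12 semitones down: Db.

Db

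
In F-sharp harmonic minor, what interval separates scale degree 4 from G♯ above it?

Scale degree 4 of F# harmonic minor is B.
B up to G#: letters B→G make it a sixth; 9 semitones makes it major.

major sixth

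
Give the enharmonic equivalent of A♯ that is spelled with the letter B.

Bb

A# is pitch class 10. The letter B alone is pitch class 11.
To reach pitch class 10 from B requires an offset of -1 semitone, i.e. flat: Bb.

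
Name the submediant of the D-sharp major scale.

B#

The D# major scale runs D# E# F## G# A# B# C##.
Degree 6 is B#.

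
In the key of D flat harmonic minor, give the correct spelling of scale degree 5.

Ab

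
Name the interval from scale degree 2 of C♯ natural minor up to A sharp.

Scale degree 2 of C# natural minor is D#.
D# up to A#: letters D→A make it a fifth; 7 semitones makes it perfect.

perfect fifth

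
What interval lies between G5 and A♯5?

augmented second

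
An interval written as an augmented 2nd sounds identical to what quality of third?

minor

An augmented second spans 3 semitones.
A third spanning 3 semitones is minor (the major third is 4).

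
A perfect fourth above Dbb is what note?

A fourth above D lands on the letter G.
A perfect fourth spans 5 semitones, so Dbb moves to pitch class 5. On the letter G that is Gbb.

Gbb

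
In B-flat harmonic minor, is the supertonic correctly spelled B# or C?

C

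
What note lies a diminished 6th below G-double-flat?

A sixth below G lands on the letter B.
A diminished sixth spans 7 semitones, so Gbb moves to pitch class 10. On the letter B that is Bb.

Bb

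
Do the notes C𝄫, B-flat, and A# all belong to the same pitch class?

Yes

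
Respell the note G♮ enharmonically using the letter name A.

Abb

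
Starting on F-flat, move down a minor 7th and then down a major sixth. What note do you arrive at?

Bbb

A minor seventh down from Fb is Gb (letter G, 10 semitones down).
A major sixth down from Gb is Bbb (letter B, 9 semitones down).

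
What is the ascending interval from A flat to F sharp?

augmented sixth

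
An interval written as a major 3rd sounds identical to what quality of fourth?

diminished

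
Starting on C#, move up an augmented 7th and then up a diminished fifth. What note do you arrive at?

F##

An augmented seventh up from C# is B## (letter B, 12 semitones up).
A diminished fifth up from B## is F## (letter F, 6 semitones up).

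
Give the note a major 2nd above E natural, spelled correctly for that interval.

A second above E lands on the letter F.
A major second spans 2 semitones, so E moves to pitch class 6. On the letter F that is F#.

F#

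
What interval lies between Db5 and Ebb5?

Counting letters D–E gives a second.
Db→Ebb = 1 semitone, 1 narrower than the major second (2), so minor.

minor second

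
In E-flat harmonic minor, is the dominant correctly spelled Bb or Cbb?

Each scale degree takes a distinct letter name. Degree 5 of a scale on E must use the letter B.
Bb and Cbb are enharmonically the same pitch, but only Bb uses the letter B, so it is the correct spelling here.

Bb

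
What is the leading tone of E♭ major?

D

The Eb major scale runs Eb F G Ab Bb C D.
Degree 7 is D.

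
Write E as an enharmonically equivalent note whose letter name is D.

Plain D sits 2 semitones below E, so on the letter D the same pitch needs a double sharp: D##.

D##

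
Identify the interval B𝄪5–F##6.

diminished fifth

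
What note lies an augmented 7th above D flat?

C#

A seventh above D lands on the letter C.
An augmented seventh spans 12 semitones, so Db moves to pitch class 1. On the letter C that is C#.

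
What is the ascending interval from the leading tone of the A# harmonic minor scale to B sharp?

minor third

The leading tone of A# harmonic minor is G##.
G## up to B#: letters G→B make it a third; 3 semitones makes it minor.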